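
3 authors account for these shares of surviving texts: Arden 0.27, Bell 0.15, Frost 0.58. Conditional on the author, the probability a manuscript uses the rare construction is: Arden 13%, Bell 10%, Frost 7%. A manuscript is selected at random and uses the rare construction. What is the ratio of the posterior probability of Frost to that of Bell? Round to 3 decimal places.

2.707

Prior × likelihood for each hypothesis:
  Arden: 0.27 × 0.13 = 0.0351
  Bell: 0.15 × 0.1 = 0.015
  Frost: 0.58 × 0.07 = 0.0406
Total = 0.0907.
The ratio is 0.0406 / 0.015 (the normalizer cancels) = 2.707.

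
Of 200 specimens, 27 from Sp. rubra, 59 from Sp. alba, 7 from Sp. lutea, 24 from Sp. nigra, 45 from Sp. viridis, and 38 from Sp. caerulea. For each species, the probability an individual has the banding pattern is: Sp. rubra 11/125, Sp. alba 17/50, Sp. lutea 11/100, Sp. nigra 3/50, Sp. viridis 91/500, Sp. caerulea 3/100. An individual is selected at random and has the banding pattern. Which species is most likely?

Compute prior × likelihood for every hypothesis:
  Sp. rubra: 0.135 × 0.088 = 0.01188
  Sp. alba: 0.295 × 0.34 = 0.1003
  Sp. lutea: 0.035 × 0.11 = 0.00385
  Sp. nigra: 0.12 × 0.06 = 0.0072
  Sp. viridis: 0.225 × 0.182 = 0.04095
  Sp. caerulea: 0.19 × 0.03 = 0.0057
Sum = 0.16988.
Largest term belongs to Sp. alba, so Sp. alba is most probable.

Sp. alba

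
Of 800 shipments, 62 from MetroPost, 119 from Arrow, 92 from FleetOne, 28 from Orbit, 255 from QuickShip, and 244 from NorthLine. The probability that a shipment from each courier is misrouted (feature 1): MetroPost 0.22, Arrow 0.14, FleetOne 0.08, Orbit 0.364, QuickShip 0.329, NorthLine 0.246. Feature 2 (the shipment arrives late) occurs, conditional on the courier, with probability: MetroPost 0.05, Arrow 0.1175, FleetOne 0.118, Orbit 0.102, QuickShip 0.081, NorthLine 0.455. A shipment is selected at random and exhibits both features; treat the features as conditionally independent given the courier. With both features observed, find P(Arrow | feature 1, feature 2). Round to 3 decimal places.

0.051

Prior × likelihood for each hypothesis:
  MetroPost: 0.0775 × 0.22 × 0.05 = 0.0008525
  Arrow: 0.14875 × 0.14 × 0.1175 = 0.0024469375
  FleetOne: 0.115 × 0.08 × 0.118 = 0.0010856
  Orbit: 0.035 × 0.364 × 0.102 = 0.00129948
  QuickShip: 0.31875 × 0.329 × 0.081 = 0.00849436875
  NorthLine: 0.305 × 0.246 × 0.455 = 0.03413865
Sum = 0.04831753625.
P(Arrow | evidence) = 0.0024469375 / 0.04831753625 ≈ 0.051.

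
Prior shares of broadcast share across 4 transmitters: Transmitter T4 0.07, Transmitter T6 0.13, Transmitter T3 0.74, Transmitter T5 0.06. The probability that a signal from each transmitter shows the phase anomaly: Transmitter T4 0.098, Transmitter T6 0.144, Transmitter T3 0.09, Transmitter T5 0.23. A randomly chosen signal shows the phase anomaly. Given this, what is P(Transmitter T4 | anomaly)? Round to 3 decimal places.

0.065

Compute prior × likelihood for every hypothesis:
  Transmitter T4: 0.07 × 0.098 = 0.00686
  Transmitter T6: 0.13 × 0.144 = 0.01872
  Transmitter T3: 0.74 × 0.09 = 0.0666
  Transmitter T5: 0.06 × 0.23 = 0.0138
Sum = 0.10598.
P(Transmitter T4 | evidence) = 0.00686 / 0.10598 ≈ 0.065.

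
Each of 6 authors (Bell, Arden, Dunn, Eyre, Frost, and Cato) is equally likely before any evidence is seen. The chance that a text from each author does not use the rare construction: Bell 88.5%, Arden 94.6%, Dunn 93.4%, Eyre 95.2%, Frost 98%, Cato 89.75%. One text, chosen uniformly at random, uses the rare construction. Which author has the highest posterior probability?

Taking complements, P(rare-form | each) = Bell 0.115, Arden 0.054, Dunn 0.066, Eyre 0.048, Frost 0.02, Cato 0.1025.
With a uniform prior (1/6 each), posterior ∝ likelihood:
  Bell: 0.115
  Arden: 0.054
  Dunn: 0.066
  Eyre: 0.048
  Frost: 0.02
  Cato: 0.1025
Normalizing constant = 0.4055.
Largest term belongs to Bell, so Bell is most probable.

Bell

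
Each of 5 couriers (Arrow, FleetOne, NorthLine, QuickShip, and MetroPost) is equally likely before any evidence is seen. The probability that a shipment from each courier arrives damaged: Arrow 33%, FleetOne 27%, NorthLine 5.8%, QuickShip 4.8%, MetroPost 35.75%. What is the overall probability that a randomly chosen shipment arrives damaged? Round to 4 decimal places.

Since the prior is uniform, the posterior is proportional to the likelihood:
  Arrow: 0.33
  FleetOne: 0.27
  NorthLine: 0.058
  QuickShip: 0.048
  MetroPost: 0.3575
P(damaged) = (1/5) × (0.33 + 0.27 + 0.058 + 0.048 + 0.3575) = 1.0635/5 ≈ 0.2127.

0.2127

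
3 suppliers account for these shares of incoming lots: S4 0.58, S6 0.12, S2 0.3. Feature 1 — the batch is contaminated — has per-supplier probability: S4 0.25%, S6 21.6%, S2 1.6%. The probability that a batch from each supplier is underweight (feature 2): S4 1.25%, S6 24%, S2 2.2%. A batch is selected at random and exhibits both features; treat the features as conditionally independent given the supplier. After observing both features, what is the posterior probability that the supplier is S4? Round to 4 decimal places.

Prior × likelihood for each hypothesis:
  S4: 0.58 × 0.0025 × 0.0125 = 0.000018125
  S6: 0.12 × 0.216 × 0.24 = 0.0062208
  S2: 0.3 × 0.016 × 0.022 = 0.0001056
Total = 0.006344525.
P(S4 | evidence) = 0.000018125 / 0.006344525 ≈ 0.0029.

0.0029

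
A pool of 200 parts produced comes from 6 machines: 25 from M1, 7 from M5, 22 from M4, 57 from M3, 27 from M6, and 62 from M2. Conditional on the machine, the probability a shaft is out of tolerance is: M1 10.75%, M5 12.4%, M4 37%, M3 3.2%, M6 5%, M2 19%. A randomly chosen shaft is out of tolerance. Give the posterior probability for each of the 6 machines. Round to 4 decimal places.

M1 0.1008, M5 0.0326, M4 0.3054, M3 0.0684, M6 0.0507, M2 0.4420

Prior × likelihood for each hypothesis:
  M1: 0.125 × 0.1075 = 0.0134375
  M5: 0.035 × 0.124 = 0.00434
  M4: 0.11 × 0.37 = 0.0407
  M3: 0.285 × 0.032 = 0.00912
  M6: 0.135 × 0.05 = 0.00675
  M2: 0.31 × 0.19 = 0.0589
Normalizing constant = 0.1332475.
P(M1 | oversize) = 0.0134375/0.1332475 ≈ 0.1008
P(M5 | oversize) = 0.00434/0.1332475 ≈ 0.0326
P(M4 | oversize) = 0.0407/0.1332475 ≈ 0.3054
P(M3 | oversize) = 0.00912/0.1332475 ≈ 0.0684
P(M6 | oversize) = 0.00675/0.1332475 ≈ 0.0507
P(M2 | oversize) = 0.0589/0.1332475 ≈ 0.4420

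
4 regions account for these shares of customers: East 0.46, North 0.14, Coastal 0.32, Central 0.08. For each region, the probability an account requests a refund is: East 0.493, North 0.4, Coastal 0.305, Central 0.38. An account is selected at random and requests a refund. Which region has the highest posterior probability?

East

By Bayes' rule, posterior ∝ prior × likelihood:
  East: 0.46 × 0.493 = 0.22678
  North: 0.14 × 0.4 = 0.056
  Coastal: 0.32 × 0.305 = 0.0976
  Central: 0.08 × 0.38 = 0.0304
Total = 0.41078.
Largest term belongs to East, so East is most probable.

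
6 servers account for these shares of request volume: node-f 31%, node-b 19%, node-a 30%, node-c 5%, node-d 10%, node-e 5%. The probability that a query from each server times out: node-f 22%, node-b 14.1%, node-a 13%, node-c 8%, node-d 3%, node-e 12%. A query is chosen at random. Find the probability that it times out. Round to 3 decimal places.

0.147

Compute prior × likelihood for every hypothesis:
  node-f: 0.31 × 0.22 = 0.0682
  node-b: 0.19 × 0.141 = 0.02679
  node-a: 0.3 × 0.13 = 0.039
  node-c: 0.05 × 0.08 = 0.004
  node-d: 0.1 × 0.03 = 0.003
  node-e: 0.05 × 0.12 = 0.006
P(timeout) = 0.0682 + 0.02679 + 0.039 + 0.004 + 0.003 + 0.006 = 0.14699 → 0.147.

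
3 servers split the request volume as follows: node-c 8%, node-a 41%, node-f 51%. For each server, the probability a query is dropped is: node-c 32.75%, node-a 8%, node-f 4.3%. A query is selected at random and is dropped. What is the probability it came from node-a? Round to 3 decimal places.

Unnormalized posteriors (prior × likelihood):
  node-c: 0.08 × 0.3275 = 0.0262
  node-a: 0.41 × 0.08 = 0.0328
  node-f: 0.51 × 0.043 = 0.02193
Sum = 0.08093.
P(node-a | evidence) = 0.0328 / 0.08093 ≈ 0.405.

0.405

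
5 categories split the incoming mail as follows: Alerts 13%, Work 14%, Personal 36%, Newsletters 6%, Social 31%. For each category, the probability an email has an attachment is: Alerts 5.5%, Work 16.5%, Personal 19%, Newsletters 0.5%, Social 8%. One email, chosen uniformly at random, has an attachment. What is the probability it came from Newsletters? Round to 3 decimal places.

0.002

Prior × likelihood for each hypothesis:
  Alerts: 0.13 × 0.055 = 0.00715
  Work: 0.14 × 0.165 = 0.0231
  Personal: 0.36 × 0.19 = 0.0684
  Newsletters: 0.06 × 0.005 = 0.0003
  Social: 0.31 × 0.08 = 0.0248
Total = 0.12375.
P(Newsletters | evidence) = 0.0003 / 0.12375 ≈ 0.002.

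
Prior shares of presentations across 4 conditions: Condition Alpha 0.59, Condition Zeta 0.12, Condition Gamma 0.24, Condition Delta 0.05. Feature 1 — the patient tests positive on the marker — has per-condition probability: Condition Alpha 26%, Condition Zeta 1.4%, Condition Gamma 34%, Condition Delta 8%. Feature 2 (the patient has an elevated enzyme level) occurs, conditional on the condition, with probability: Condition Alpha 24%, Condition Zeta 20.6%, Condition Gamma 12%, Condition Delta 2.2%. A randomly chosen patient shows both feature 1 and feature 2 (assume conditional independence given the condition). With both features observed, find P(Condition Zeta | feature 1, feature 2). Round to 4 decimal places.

Unnormalized posteriors (prior × likelihood):
  Condition Alpha: 0.59 × 0.26 × 0.24 = 0.036816
  Condition Zeta: 0.12 × 0.014 × 0.206 = 0.00034608
  Condition Gamma: 0.24 × 0.34 × 0.12 = 0.009792
  Condition Delta: 0.05 × 0.08 × 0.022 = 0.000088
Total = 0.04704208.
P(Condition Zeta | evidence) = 0.00034608 / 0.04704208 ≈ 0.0074.

0.0074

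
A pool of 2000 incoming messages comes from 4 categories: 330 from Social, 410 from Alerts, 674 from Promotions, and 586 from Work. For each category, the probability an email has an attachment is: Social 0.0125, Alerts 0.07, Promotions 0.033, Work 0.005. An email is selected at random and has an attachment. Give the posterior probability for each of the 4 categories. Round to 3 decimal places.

Prior × likelihood for each hypothesis:
  Social: 0.165 × 0.0125 = 0.0020625
  Alerts: 0.205 × 0.07 = 0.01435
  Promotions: 0.337 × 0.033 = 0.011121
  Work: 0.293 × 0.005 = 0.001465
Sum = 0.0289985.
P(Social | attachment) = 0.0020625/0.0289985 ≈ 0.071
P(Alerts | attachment) = 0.01435/0.0289985 ≈ 0.495
P(Promotions | attachment) = 0.011121/0.0289985 ≈ 0.384
P(Work | attachment) = 0.001465/0.0289985 ≈ 0.051
(Check: 0.071+0.495+0.384+0.051 = 1.001.)

Social 0.071, Alerts 0.495, Promotions 0.384, Work 0.051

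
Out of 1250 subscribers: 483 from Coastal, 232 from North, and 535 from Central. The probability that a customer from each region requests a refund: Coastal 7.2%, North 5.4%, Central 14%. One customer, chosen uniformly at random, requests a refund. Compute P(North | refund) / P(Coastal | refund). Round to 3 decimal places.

0.360

Compute prior × likelihood for every hypothesis:
  Coastal: 0.3864 × 0.072 = 0.0278208
  North: 0.1856 × 0.054 = 0.0100224
  Central: 0.428 × 0.14 = 0.05992
Normalizing constant = 0.0977632.
The ratio is 0.0100224 / 0.0278208 (the normalizer cancels) = 0.360.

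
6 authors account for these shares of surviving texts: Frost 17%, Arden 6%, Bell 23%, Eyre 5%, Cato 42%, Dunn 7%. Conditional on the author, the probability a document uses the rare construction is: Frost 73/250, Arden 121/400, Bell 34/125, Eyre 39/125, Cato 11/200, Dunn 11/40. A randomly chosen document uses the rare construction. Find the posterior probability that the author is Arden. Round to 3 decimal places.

0.096

Unnormalized posteriors (prior × likelihood):
  Frost: 0.17 × 0.292 = 0.04964
  Arden: 0.06 × 0.3025 = 0.01815
  Bell: 0.23 × 0.272 = 0.06256
  Eyre: 0.05 × 0.312 = 0.0156
  Cato: 0.42 × 0.055 = 0.0231
  Dunn: 0.07 × 0.275 = 0.01925
Normalizing constant = 0.1883.
P(Arden | evidence) = 0.01815 / 0.1883 ≈ 0.096.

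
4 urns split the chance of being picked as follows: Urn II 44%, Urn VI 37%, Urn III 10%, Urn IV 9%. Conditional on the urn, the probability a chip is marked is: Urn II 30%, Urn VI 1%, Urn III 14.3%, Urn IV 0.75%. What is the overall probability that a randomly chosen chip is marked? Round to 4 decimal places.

Prior × likelihood for each hypothesis:
  Urn II: 0.44 × 0.3 = 0.132
  Urn VI: 0.37 × 0.01 = 0.0037
  Urn III: 0.1 × 0.143 = 0.0143
  Urn IV: 0.09 × 0.0075 = 0.000675
P(marked) = 0.132 + 0.0037 + 0.0143 + 0.000675 = 0.150675 → 0.1507.

0.1507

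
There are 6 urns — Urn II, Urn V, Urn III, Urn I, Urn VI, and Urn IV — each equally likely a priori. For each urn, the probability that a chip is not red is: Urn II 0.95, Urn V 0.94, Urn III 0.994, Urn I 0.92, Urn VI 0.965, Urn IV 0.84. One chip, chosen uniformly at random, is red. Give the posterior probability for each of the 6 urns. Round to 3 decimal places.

Taking complements, P(red | each) = Urn II 0.05, Urn V 0.06, Urn III 0.006, Urn I 0.08, Urn VI 0.035, Urn IV 0.16.
With a uniform prior (1/6 each), posterior ∝ likelihood:
  Urn II: 0.05
  Urn V: 0.06
  Urn III: 0.006
  Urn I: 0.08
  Urn VI: 0.035
  Urn IV: 0.16
Normalizing constant = 0.391.
P(Urn II | red) = 0.05/0.391 ≈ 0.128
P(Urn V | red) = 0.06/0.391 ≈ 0.153
P(Urn III | red) = 0.006/0.391 ≈ 0.015
P(Urn I | red) = 0.08/0.391 ≈ 0.205
P(Urn VI | red) = 0.035/0.391 ≈ 0.090
P(Urn IV | red) = 0.16/0.391 ≈ 0.409

Urn II 0.128, Urn V 0.153, Urn III 0.015, Urn I 0.205, Urn VI 0.090, Urn IV 0.409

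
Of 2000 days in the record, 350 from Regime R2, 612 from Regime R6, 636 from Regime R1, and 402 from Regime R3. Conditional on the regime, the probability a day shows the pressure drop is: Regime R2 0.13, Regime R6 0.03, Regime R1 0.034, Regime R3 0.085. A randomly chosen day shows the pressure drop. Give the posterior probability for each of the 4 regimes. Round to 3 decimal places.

Regime R2 0.380, Regime R6 0.153, Regime R1 0.181, Regime R3 0.286

Compute prior × likelihood for every hypothesis:
  Regime R2: 0.175 × 0.13 = 0.02275
  Regime R6: 0.306 × 0.03 = 0.00918
  Regime R1: 0.318 × 0.034 = 0.010812
  Regime R3: 0.201 × 0.085 = 0.017085
Total = 0.059827.
P(Regime R2 | drop) = 0.02275/0.059827 ≈ 0.380
P(Regime R6 | drop) = 0.00918/0.059827 ≈ 0.153
P(Regime R1 | drop) = 0.010812/0.059827 ≈ 0.181
P(Regime R3 | drop) = 0.017085/0.059827 ≈ 0.286
(Check: 0.380+0.153+0.181+0.286 = 1.000.)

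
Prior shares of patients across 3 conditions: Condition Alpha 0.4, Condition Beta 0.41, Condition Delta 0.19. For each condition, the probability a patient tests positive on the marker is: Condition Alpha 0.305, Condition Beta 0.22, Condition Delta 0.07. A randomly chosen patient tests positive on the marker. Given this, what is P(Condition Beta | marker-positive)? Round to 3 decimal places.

0.400

Prior × likelihood for each hypothesis:
  Condition Alpha: 0.4 × 0.305 = 0.122
  Condition Beta: 0.41 × 0.22 = 0.0902
  Condition Delta: 0.19 × 0.07 = 0.0133
Sum = 0.2255.
P(Condition Beta | evidence) = 0.0902 / 0.2255 ≈ 0.400.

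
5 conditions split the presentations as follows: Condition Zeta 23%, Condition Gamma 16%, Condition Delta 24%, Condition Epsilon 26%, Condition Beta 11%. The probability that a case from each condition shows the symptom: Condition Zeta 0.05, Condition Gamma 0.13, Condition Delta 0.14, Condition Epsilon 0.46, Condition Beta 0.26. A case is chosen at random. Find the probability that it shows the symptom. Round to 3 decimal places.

Compute prior × likelihood for every hypothesis:
  Condition Zeta: 0.23 × 0.05 = 0.0115
  Condition Gamma: 0.16 × 0.13 = 0.0208
  Condition Delta: 0.24 × 0.14 = 0.0336
  Condition Epsilon: 0.26 × 0.46 = 0.1196
  Condition Beta: 0.11 × 0.26 = 0.0286
P(symptomatic) = 0.0115 + 0.0208 + 0.0336 + 0.1196 + 0.0286 = 0.2141 → 0.214.

0.214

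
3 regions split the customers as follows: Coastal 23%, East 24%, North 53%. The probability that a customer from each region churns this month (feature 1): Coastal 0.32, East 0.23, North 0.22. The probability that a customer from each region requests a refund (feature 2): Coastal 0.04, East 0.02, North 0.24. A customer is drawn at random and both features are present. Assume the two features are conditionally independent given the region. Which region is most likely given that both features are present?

North

Unnormalized posteriors (prior × likelihood):
  Coastal: 0.23 × 0.32 × 0.04 = 0.002944
  East: 0.24 × 0.23 × 0.02 = 0.001104
  North: 0.53 × 0.22 × 0.24 = 0.027984
Total = 0.032032.
Largest term belongs to North, so North is most probable.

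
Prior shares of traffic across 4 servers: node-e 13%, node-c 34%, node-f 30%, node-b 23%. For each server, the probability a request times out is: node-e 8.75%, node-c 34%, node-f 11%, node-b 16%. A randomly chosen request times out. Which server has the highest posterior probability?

node-c

Compute prior × likelihood for every hypothesis:
  node-e: 0.13 × 0.0875 = 0.011375
  node-c: 0.34 × 0.34 = 0.1156
  node-f: 0.3 × 0.11 = 0.033
  node-b: 0.23 × 0.16 = 0.0368
Total = 0.196775.
Largest term belongs to node-c, so node-c is most probable.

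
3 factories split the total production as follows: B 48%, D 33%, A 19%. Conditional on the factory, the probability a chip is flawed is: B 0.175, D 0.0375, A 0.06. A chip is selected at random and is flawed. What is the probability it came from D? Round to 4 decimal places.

0.1148

Prior × likelihood for each hypothesis:
  B: 0.48 × 0.175 = 0.084
  D: 0.33 × 0.0375 = 0.012375
  A: 0.19 × 0.06 = 0.0114
Normalizing constant = 0.107775.
P(D | evidence) = 0.012375 / 0.107775 ≈ 0.1148.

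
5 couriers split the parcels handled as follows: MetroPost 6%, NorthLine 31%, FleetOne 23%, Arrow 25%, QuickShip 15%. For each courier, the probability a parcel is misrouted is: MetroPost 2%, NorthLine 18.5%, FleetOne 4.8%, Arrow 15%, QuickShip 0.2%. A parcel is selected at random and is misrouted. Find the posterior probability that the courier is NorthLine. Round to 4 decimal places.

0.5340

By Bayes' rule, posterior ∝ prior × likelihood:
  MetroPost: 0.06 × 0.02 = 0.0012
  NorthLine: 0.31 × 0.185 = 0.05735
  FleetOne: 0.23 × 0.048 = 0.01104
  Arrow: 0.25 × 0.15 = 0.0375
  QuickShip: 0.15 × 0.002 = 0.0003
Normalizing constant = 0.10739.
P(NorthLine | evidence) = 0.05735 / 0.10739 ≈ 0.5340.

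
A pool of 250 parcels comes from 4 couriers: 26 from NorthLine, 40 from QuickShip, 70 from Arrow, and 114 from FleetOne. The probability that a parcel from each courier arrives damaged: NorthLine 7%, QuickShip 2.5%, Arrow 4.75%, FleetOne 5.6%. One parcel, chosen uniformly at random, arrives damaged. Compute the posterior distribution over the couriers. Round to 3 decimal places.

By Bayes' rule, posterior ∝ prior × likelihood:
  NorthLine: 0.104 × 0.07 = 0.00728
  QuickShip: 0.16 × 0.025 = 0.004
  Arrow: 0.28 × 0.0475 = 0.0133
  FleetOne: 0.456 × 0.056 = 0.025536
Total = 0.050116.
P(NorthLine | damaged) = 0.00728/0.050116 ≈ 0.145
P(QuickShip | damaged) = 0.004/0.050116 ≈ 0.080
P(Arrow | damaged) = 0.0133/0.050116 ≈ 0.265
P(FleetOne | damaged) = 0.025536/0.050116 ≈ 0.510

NorthLine 0.145, QuickShip 0.080, Arrow 0.265, FleetOne 0.510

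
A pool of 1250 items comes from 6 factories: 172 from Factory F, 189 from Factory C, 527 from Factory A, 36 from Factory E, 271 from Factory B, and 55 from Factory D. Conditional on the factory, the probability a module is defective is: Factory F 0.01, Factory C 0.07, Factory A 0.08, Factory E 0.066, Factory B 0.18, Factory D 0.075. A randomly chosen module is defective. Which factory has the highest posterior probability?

Compute prior × likelihood for every hypothesis:
  Factory F: 0.1376 × 0.01 = 0.001376
  Factory C: 0.1512 × 0.07 = 0.010584
  Factory A: 0.4216 × 0.08 = 0.033728
  Factory E: 0.0288 × 0.066 = 0.0019008
  Factory B: 0.2168 × 0.18 = 0.039024
  Factory D: 0.044 × 0.075 = 0.0033
Total = 0.0899128.
Largest term belongs to Factory B, so Factory B is most probable.

Factory B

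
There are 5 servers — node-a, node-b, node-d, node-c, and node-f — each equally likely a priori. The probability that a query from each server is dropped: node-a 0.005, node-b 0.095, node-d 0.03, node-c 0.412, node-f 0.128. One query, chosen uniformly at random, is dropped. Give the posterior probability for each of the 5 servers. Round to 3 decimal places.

node-a 0.007, node-b 0.142, node-d 0.045, node-c 0.615, node-f 0.191

With a uniform prior (1/5 each), posterior ∝ likelihood:
  node-a: 0.005
  node-b: 0.095
  node-d: 0.03
  node-c: 0.412
  node-f: 0.128
Normalizing constant = 0.67.
P(node-a | dropped) = 0.005/0.67 ≈ 0.007
P(node-b | dropped) = 0.095/0.67 ≈ 0.142
P(node-d | dropped) = 0.03/0.67 ≈ 0.045
P(node-c | dropped) = 0.412/0.67 ≈ 0.615
P(node-f | dropped) = 0.128/0.67 ≈ 0.191
(Check: 0.007+0.142+0.045+0.615+0.191 = 1.000.)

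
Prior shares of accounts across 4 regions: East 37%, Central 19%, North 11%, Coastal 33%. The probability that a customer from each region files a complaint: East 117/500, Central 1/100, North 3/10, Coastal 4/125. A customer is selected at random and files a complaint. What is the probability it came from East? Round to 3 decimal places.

0.656

Compute prior × likelihood for every hypothesis:
  East: 0.37 × 0.234 = 0.08658
  Central: 0.19 × 0.01 = 0.0019
  North: 0.11 × 0.3 = 0.033
  Coastal: 0.33 × 0.032 = 0.01056
Sum = 0.13204.
P(East | evidence) = 0.08658 / 0.13204 ≈ 0.656.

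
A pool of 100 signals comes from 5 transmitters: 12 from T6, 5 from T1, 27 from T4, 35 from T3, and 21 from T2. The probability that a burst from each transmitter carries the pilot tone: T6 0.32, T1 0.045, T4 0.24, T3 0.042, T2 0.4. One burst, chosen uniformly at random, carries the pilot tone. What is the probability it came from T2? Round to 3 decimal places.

0.411

Compute prior × likelihood for every hypothesis:
  T6: 0.12 × 0.32 = 0.0384
  T1: 0.05 × 0.045 = 0.00225
  T4: 0.27 × 0.24 = 0.0648
  T3: 0.35 × 0.042 = 0.0147
  T2: 0.21 × 0.4 = 0.084
Normalizing constant = 0.20415.
P(T2 | evidence) = 0.084 / 0.20415 ≈ 0.411.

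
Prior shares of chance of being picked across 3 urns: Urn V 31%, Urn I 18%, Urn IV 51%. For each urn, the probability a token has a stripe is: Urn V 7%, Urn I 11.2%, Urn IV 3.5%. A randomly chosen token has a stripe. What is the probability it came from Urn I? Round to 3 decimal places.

Unnormalized posteriors (prior × likelihood):
  Urn V: 0.31 × 0.07 = 0.0217
  Urn I: 0.18 × 0.112 = 0.02016
  Urn IV: 0.51 × 0.035 = 0.01785
Sum = 0.05971.
P(Urn I | evidence) = 0.02016 / 0.05971 ≈ 0.338.

0.338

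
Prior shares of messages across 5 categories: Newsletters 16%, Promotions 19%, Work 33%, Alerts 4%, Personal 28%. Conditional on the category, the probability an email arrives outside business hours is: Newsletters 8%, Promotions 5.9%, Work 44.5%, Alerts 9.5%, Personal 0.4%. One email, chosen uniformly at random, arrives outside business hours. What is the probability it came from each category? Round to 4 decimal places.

Newsletters 0.0728, Promotions 0.0638, Work 0.8354, Alerts 0.0216, Personal 0.0064

By Bayes' rule, posterior ∝ prior × likelihood:
  Newsletters: 0.16 × 0.08 = 0.0128
  Promotions: 0.19 × 0.059 = 0.01121
  Work: 0.33 × 0.445 = 0.14685
  Alerts: 0.04 × 0.095 = 0.0038
  Personal: 0.28 × 0.004 = 0.00112
Normalizing constant = 0.17578.
P(Newsletters | off-hours) = 0.0128/0.17578 ≈ 0.0728
P(Promotions | off-hours) = 0.01121/0.17578 ≈ 0.0638
P(Work | off-hours) = 0.14685/0.17578 ≈ 0.8354
P(Alerts | off-hours) = 0.0038/0.17578 ≈ 0.0216
P(Personal | off-hours) = 0.00112/0.17578 ≈ 0.0064
(Check: 0.0728+0.0638+0.8354+0.0216+0.0064 = 1.0000.)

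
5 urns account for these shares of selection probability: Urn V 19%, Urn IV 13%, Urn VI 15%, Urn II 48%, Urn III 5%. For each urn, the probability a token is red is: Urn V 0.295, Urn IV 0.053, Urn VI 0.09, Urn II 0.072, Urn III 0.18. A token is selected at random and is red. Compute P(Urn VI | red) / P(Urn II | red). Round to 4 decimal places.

0.3906

Compute prior × likelihood for every hypothesis:
  Urn V: 0.19 × 0.295 = 0.05605
  Urn IV: 0.13 × 0.053 = 0.00689
  Urn VI: 0.15 × 0.09 = 0.0135
  Urn II: 0.48 × 0.072 = 0.03456
  Urn III: 0.05 × 0.18 = 0.009
Sum = 0.12.
The ratio is 0.0135 / 0.03456 (the normalizer cancels) = 0.3906.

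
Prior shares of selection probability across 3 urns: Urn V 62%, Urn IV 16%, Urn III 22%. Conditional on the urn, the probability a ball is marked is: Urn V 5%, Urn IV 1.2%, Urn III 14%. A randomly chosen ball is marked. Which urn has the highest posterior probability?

Urn V

Compute prior × likelihood for every hypothesis:
  Urn V: 0.62 × 0.05 = 0.031
  Urn IV: 0.16 × 0.012 = 0.00192
  Urn III: 0.22 × 0.14 = 0.0308
Normalizing constant = 0.06372.
Largest term belongs to Urn V, so Urn V is most probable.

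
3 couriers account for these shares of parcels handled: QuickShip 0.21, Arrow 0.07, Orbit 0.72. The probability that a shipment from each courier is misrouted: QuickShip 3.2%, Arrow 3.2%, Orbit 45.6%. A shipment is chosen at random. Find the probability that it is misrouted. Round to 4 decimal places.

Prior × likelihood for each hypothesis:
  QuickShip: 0.21 × 0.032 = 0.00672
  Arrow: 0.07 × 0.032 = 0.00224
  Orbit: 0.72 × 0.456 = 0.32832
P(misrouted) = 0.00672 + 0.00224 + 0.32832 = 0.33728 → 0.3373.

0.3373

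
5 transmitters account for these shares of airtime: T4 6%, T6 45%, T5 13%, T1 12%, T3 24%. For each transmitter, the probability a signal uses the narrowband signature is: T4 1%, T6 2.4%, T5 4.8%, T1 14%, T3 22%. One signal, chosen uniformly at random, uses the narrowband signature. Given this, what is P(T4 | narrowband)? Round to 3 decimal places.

Compute prior × likelihood for every hypothesis:
  T4: 0.06 × 0.01 = 0.0006
  T6: 0.45 × 0.024 = 0.0108
  T5: 0.13 × 0.048 = 0.00624
  T1: 0.12 × 0.14 = 0.0168
  T3: 0.24 × 0.22 = 0.0528
Total = 0.08724.
P(T4 | evidence) = 0.0006 / 0.08724 ≈ 0.007.

0.007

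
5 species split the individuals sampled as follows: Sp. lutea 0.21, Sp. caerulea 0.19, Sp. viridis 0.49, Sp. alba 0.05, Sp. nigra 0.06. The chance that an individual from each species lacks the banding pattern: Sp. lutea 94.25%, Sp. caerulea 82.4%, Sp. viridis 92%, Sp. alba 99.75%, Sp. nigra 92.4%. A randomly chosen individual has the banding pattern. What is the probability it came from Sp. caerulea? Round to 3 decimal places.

0.374

Taking complements, P(banded | each) = Sp. lutea 0.0575, Sp. caerulea 0.176, Sp. viridis 0.08, Sp. alba 0.0025, Sp. nigra 0.076.
Unnormalized posteriors (prior × likelihood):
  Sp. lutea: 0.21 × 0.0575 = 0.012075
  Sp. caerulea: 0.19 × 0.176 = 0.03344
  Sp. viridis: 0.49 × 0.08 = 0.0392
  Sp. alba: 0.05 × 0.0025 = 0.000125
  Sp. nigra: 0.06 × 0.076 = 0.00456
Total = 0.0894.
P(Sp. caerulea | evidence) = 0.03344 / 0.0894 ≈ 0.374.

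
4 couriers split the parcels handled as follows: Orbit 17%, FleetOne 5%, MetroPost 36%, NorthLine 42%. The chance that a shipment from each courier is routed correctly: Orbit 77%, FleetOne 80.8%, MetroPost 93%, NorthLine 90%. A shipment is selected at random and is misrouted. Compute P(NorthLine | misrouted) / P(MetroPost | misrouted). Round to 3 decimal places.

Taking complements, P(misrouted | each) = Orbit 0.23, FleetOne 0.192, MetroPost 0.07, NorthLine 0.1.
Unnormalized posteriors (prior × likelihood):
  Orbit: 0.17 × 0.23 = 0.0391
  FleetOne: 0.05 × 0.192 = 0.0096
  MetroPost: 0.36 × 0.07 = 0.0252
  NorthLine: 0.42 × 0.1 = 0.042
Total = 0.1159.
The ratio is 0.042 / 0.0252 (the normalizer cancels) = 1.667.

1.667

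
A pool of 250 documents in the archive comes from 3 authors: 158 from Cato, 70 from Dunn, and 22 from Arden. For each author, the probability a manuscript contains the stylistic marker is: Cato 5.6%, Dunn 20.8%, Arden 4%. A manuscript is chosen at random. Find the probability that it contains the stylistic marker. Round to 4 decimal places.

0.0972

Prior × likelihood for each hypothesis:
  Cato: 0.632 × 0.056 = 0.035392
  Dunn: 0.28 × 0.208 = 0.05824
  Arden: 0.088 × 0.04 = 0.00352
P(marker) = 0.035392 + 0.05824 + 0.00352 = 0.097152 → 0.0972.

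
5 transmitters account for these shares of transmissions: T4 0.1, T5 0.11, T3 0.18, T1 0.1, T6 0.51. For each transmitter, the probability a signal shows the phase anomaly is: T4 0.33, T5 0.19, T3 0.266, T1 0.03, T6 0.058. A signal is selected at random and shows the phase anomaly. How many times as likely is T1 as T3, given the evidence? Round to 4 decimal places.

0.0627

Unnormalized posteriors (prior × likelihood):
  T4: 0.1 × 0.33 = 0.033
  T5: 0.11 × 0.19 = 0.0209
  T3: 0.18 × 0.266 = 0.04788
  T1: 0.1 × 0.03 = 0.003
  T6: 0.51 × 0.058 = 0.02958
Sum = 0.13436.
The ratio is 0.003 / 0.04788 (the normalizer cancels) = 0.0627.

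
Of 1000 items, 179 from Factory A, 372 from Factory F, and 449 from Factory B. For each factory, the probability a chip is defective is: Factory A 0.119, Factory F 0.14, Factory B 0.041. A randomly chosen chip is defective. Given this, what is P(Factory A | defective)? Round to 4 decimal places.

Unnormalized posteriors (prior × likelihood):
  Factory A: 0.179 × 0.119 = 0.021301
  Factory F: 0.372 × 0.14 = 0.05208
  Factory B: 0.449 × 0.041 = 0.018409
Total = 0.09179.
P(Factory A | evidence) = 0.021301 / 0.09179 ≈ 0.2321.

0.2321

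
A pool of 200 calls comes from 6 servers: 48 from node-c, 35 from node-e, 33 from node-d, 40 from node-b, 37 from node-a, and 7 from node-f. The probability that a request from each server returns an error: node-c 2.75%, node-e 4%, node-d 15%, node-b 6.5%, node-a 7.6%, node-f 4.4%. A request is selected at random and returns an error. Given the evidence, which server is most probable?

By Bayes' rule, posterior ∝ prior × likelihood:
  node-c: 0.24 × 0.0275 = 0.0066
  node-e: 0.175 × 0.04 = 0.007
  node-d: 0.165 × 0.15 = 0.02475
  node-b: 0.2 × 0.065 = 0.013
  node-a: 0.185 × 0.076 = 0.01406
  node-f: 0.035 × 0.044 = 0.00154
Normalizing constant = 0.06695.
Largest term belongs to node-d, so node-d is most probable.

node-d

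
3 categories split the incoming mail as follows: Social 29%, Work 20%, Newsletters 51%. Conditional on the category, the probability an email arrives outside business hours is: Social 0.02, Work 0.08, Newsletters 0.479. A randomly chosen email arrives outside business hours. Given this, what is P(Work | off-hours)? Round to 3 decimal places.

Prior × likelihood for each hypothesis:
  Social: 0.29 × 0.02 = 0.0058
  Work: 0.2 × 0.08 = 0.016
  Newsletters: 0.51 × 0.479 = 0.24429
Total = 0.26609.
P(Work | evidence) = 0.016 / 0.26609 ≈ 0.060.

0.060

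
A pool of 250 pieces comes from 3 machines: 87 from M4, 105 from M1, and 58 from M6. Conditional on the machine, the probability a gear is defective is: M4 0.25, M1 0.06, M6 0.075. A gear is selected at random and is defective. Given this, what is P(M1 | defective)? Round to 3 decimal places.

Prior × likelihood for each hypothesis:
  M4: 0.348 × 0.25 = 0.087
  M1: 0.42 × 0.06 = 0.0252
  M6: 0.232 × 0.075 = 0.0174
Total = 0.1296.
P(M1 | evidence) = 0.0252 / 0.1296 ≈ 0.194.

0.194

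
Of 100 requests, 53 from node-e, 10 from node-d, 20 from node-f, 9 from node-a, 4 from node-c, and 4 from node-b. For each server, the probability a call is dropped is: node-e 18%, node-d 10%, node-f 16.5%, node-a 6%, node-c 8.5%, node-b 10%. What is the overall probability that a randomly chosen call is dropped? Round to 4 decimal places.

0.1512

Unnormalized posteriors (prior × likelihood):
  node-e: 0.53 × 0.18 = 0.0954
  node-d: 0.1 × 0.1 = 0.01
  node-f: 0.2 × 0.165 = 0.033
  node-a: 0.09 × 0.06 = 0.0054
  node-c: 0.04 × 0.085 = 0.0034
  node-b: 0.04 × 0.1 = 0.004
P(dropped) = 0.0954 + 0.01 + 0.033 + 0.0054 + 0.0034 + 0.004 = 0.1512 → 0.1512.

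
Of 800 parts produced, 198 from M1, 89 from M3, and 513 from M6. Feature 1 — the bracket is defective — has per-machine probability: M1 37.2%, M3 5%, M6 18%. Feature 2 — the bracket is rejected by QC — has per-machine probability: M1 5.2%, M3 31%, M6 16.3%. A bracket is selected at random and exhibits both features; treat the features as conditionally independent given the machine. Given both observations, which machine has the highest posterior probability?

Unnormalized posteriors (prior × likelihood):
  M1: 0.2475 × 0.372 × 0.052 = 0.00478764
  M3: 0.11125 × 0.05 × 0.31 = 0.001724375
  M6: 0.64125 × 0.18 × 0.163 = 0.018814275
Sum = 0.02532629.
Largest term belongs to M6, so M6 is most probable.

M6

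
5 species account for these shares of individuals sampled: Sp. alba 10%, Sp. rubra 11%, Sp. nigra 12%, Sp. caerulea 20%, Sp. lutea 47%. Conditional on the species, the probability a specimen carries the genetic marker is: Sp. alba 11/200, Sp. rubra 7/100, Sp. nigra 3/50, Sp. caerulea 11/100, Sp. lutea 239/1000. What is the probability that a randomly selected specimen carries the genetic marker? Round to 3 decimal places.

Unnormalized posteriors (prior × likelihood):
  Sp. alba: 0.1 × 0.055 = 0.0055
  Sp. rubra: 0.11 × 0.07 = 0.0077
  Sp. nigra: 0.12 × 0.06 = 0.0072
  Sp. caerulea: 0.2 × 0.11 = 0.022
  Sp. lutea: 0.47 × 0.239 = 0.11233
P(marker) = 0.0055 + 0.0077 + 0.0072 + 0.022 + 0.11233 = 0.15473 → 0.155.

0.155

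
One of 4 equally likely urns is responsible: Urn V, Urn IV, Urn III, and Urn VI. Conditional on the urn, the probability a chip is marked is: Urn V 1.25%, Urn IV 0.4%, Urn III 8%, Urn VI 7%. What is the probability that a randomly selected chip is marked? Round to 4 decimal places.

Since the prior is uniform, the posterior is proportional to the likelihood:
  Urn V: 0.0125
  Urn IV: 0.004
  Urn III: 0.08
  Urn VI: 0.07
P(marked) = (1/4) × (0.0125 + 0.004 + 0.08 + 0.07) = 0.1665/4 ≈ 0.0416.

0.0416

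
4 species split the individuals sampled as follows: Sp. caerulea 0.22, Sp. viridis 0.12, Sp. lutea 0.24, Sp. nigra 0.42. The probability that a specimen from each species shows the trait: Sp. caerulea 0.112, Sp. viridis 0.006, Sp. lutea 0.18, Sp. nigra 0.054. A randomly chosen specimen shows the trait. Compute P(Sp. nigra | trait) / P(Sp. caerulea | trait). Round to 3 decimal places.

0.920

Prior × likelihood for each hypothesis:
  Sp. caerulea: 0.22 × 0.112 = 0.02464
  Sp. viridis: 0.12 × 0.006 = 0.00072
  Sp. lutea: 0.24 × 0.18 = 0.0432
  Sp. nigra: 0.42 × 0.054 = 0.02268
Total = 0.09124.
The ratio is 0.02268 / 0.02464 (the normalizer cancels) = 0.920.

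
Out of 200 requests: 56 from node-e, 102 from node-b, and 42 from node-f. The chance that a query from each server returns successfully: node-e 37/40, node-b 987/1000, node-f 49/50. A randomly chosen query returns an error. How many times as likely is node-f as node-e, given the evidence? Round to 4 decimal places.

0.2000

Taking complements, P(error | each) = node-e 0.075, node-b 0.013, node-f 0.02.
Unnormalized posteriors (prior × likelihood):
  node-e: 0.28 × 0.075 = 0.021
  node-b: 0.51 × 0.013 = 0.00663
  node-f: 0.21 × 0.02 = 0.0042
Total = 0.03183.
The ratio is 0.0042 / 0.021 (the normalizer cancels) = 0.2000.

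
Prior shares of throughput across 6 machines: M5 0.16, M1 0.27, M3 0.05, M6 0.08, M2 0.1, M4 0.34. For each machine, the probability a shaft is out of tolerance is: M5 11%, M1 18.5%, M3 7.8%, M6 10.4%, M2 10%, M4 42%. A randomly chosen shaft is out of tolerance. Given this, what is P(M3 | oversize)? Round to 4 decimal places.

Unnormalized posteriors (prior × likelihood):
  M5: 0.16 × 0.11 = 0.0176
  M1: 0.27 × 0.185 = 0.04995
  M3: 0.05 × 0.078 = 0.0039
  M6: 0.08 × 0.104 = 0.00832
  M2: 0.1 × 0.1 = 0.01
  M4: 0.34 × 0.42 = 0.1428
Sum = 0.23257.
P(M3 | evidence) = 0.0039 / 0.23257 ≈ 0.0168.

0.0168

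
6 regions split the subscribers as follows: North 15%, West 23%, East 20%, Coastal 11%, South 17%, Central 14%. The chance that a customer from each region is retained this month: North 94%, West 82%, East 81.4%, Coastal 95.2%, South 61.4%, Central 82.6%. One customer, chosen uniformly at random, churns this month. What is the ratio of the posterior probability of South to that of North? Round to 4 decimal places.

7.2911

Taking complements, P(churn | each) = North 0.06, West 0.18, East 0.186, Coastal 0.048, South 0.386, Central 0.174.
Compute prior × likelihood for every hypothesis:
  North: 0.15 × 0.06 = 0.009
  West: 0.23 × 0.18 = 0.0414
  East: 0.2 × 0.186 = 0.0372
  Coastal: 0.11 × 0.048 = 0.00528
  South: 0.17 × 0.386 = 0.06562
  Central: 0.14 × 0.174 = 0.02436
Normalizing constant = 0.18286.
The ratio is 0.06562 / 0.009 (the normalizer cancels) = 7.2911.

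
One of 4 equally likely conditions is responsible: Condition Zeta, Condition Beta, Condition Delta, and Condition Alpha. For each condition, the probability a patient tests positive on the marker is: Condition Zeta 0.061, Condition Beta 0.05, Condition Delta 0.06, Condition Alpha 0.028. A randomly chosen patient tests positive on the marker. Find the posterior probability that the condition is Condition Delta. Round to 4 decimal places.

Since the prior is uniform, the posterior is proportional to the likelihood:
  Condition Zeta: 0.061
  Condition Beta: 0.05
  Condition Delta: 0.06
  Condition Alpha: 0.028
Sum = 0.199.
P(Condition Delta | evidence) = 0.06 / 0.199 ≈ 0.3015.

0.3015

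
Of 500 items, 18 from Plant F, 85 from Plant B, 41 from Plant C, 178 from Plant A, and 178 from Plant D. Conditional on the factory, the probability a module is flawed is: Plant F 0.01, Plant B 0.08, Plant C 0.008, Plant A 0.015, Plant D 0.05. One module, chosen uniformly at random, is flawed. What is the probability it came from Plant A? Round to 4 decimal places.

Prior × likelihood for each hypothesis:
  Plant F: 0.036 × 0.01 = 0.00036
  Plant B: 0.17 × 0.08 = 0.0136
  Plant C: 0.082 × 0.008 = 0.000656
  Plant A: 0.356 × 0.015 = 0.00534
  Plant D: 0.356 × 0.05 = 0.0178
Total = 0.037756.
P(Plant A | evidence) = 0.00534 / 0.037756 ≈ 0.1414.

0.1414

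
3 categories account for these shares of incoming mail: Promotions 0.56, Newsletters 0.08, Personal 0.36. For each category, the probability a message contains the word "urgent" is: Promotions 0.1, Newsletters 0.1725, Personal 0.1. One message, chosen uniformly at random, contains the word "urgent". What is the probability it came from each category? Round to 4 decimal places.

Promotions 0.5293, Newsletters 0.1304, Personal 0.3403

Compute prior × likelihood for every hypothesis:
  Promotions: 0.56 × 0.1 = 0.056
  Newsletters: 0.08 × 0.1725 = 0.0138
  Personal: 0.36 × 0.1 = 0.036
Total = 0.1058.
P(Promotions | urgent-flag) = 0.056/0.1058 ≈ 0.5293
P(Newsletters | urgent-flag) = 0.0138/0.1058 ≈ 0.1304
P(Personal | urgent-flag) = 0.036/0.1058 ≈ 0.3403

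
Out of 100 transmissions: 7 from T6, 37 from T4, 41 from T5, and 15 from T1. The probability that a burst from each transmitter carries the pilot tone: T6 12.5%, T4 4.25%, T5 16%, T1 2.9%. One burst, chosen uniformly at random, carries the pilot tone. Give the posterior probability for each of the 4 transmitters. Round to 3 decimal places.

Unnormalized posteriors (prior × likelihood):
  T6: 0.07 × 0.125 = 0.00875
  T4: 0.37 × 0.0425 = 0.015725
  T5: 0.41 × 0.16 = 0.0656
  T1: 0.15 × 0.029 = 0.00435
Total = 0.094425.
P(T6 | pilot) = 0.00875/0.094425 ≈ 0.093
P(T4 | pilot) = 0.015725/0.094425 ≈ 0.167
P(T5 | pilot) = 0.0656/0.094425 ≈ 0.695
P(T1 | pilot) = 0.00435/0.094425 ≈ 0.046

T6 0.093, T4 0.167, T5 0.695, T1 0.046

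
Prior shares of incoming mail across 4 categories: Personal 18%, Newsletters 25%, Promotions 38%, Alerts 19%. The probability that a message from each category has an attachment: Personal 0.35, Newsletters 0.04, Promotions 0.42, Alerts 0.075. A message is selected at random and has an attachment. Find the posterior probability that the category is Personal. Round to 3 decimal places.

0.255

Prior × likelihood for each hypothesis:
  Personal: 0.18 × 0.35 = 0.063
  Newsletters: 0.25 × 0.04 = 0.01
  Promotions: 0.38 × 0.42 = 0.1596
  Alerts: 0.19 × 0.075 = 0.01425
Total = 0.24685.
P(Personal | evidence) = 0.063 / 0.24685 ≈ 0.255.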